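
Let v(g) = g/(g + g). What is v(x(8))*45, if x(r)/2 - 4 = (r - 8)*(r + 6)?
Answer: 45/2 ≈ 22.500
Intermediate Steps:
x(r) = 8 + 2*(-8 + r)*(6 + r) (x(r) = 8 + 2*((r - 8)*(r + 6)) = 8 + 2*((-8 + r)*(6 + r)) = 8 + 2*(-8 + r)*(6 + r))
v(g) = ½ (v(g) = g/((2*g)) = g*(1/(2*g)) = ½)
v(x(8))*45 = (½)*45 = 45/2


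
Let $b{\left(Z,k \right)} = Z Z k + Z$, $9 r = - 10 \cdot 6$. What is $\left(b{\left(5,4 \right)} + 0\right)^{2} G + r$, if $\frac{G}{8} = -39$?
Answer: $- \frac{10319420}{3} \approx -3.4398 \cdot 10^{6}$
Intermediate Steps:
$G = -312$ ($G = 8 \left(-39\right) = -312$)
$r = - \frac{20}{3}$ ($r = \frac{\left(-1\right) 10 \cdot 6}{9} = \frac{\left(-1\right) 60}{9} = \frac{1}{9} \left(-60\right) = - \frac{20}{3} \approx -6.6667$)
$b{\left(Z,k \right)} = Z + k Z^{2}$ ($b{\left(Z,k \right)} = Z^{2} k + Z = k Z^{2} + Z = Z + k Z^{2}$)
$\left(b{\left(5,4 \right)} + 0\right)^{2} G + r = \left(5 \left(1 + 5 \cdot 4\right) + 0\right)^{2} \left(-312\right) - \frac{20}{3} = \left(5 \left(1 + 20\right) + 0\right)^{2} \left(-312\right) - \frac{20}{3} = \left(5 \cdot 21 + 0\right)^{2} \left(-312\right) - \frac{20}{3} = \left(105 + 0\right)^{2} \left(-312\right) - \frac{20}{3} = 105^{2} \left(-312\right) - \frac{20}{3} = 11025 \left(-312\right) - \frac{20}{3} = -3439800 - \frac{20}{3} = - \frac{10319420}{3}$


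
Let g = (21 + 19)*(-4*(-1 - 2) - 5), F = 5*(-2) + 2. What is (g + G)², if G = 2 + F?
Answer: 75076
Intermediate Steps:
F = -8 (F = -10 + 2 = -8)
G = -6 (G = 2 - 8 = -6)
g = 280 (g = 40*(-4*(-3) - 5) = 40*(12 - 5) = 40*7 = 280)
(g + G)² = (280 - 6)² = 274² = 75076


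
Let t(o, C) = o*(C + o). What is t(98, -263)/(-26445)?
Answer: 1078/1763 ≈ 0.61146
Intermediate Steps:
t(98, -263)/(-26445) = (98*(-263 + 98))/(-26445) = (98*(-165))*(-1/26445) = -16170*(-1/26445) = 1078/1763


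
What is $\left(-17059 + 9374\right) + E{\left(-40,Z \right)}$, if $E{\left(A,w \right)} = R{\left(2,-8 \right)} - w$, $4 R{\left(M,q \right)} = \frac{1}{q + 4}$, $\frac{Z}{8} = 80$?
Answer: $- \frac{133201}{16} \approx -8325.1$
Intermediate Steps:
$Z = 640$ ($Z = 8 \cdot 80 = 640$)
$R{\left(M,q \right)} = \frac{1}{4 \left(4 + q\right)}$ ($R{\left(M,q \right)} = \frac{1}{4 \left(q + 4\right)} = \frac{1}{4 \left(4 + q\right)}$)
$E{\left(A,w \right)} = - \frac{1}{16} - w$ ($E{\left(A,w \right)} = \frac{1}{4 \left(4 - 8\right)} - w = \frac{1}{4 \left(-4\right)} - w = \frac{1}{4} \left(- \frac{1}{4}\right) - w = - \frac{1}{16} - w$)
$\left(-17059 + 9374\right) + E{\left(-40,Z \right)} = \left(-17059 + 9374\right) - \frac{10241}{16} = -7685 - \frac{10241}{16} = - \frac{133201}{16}$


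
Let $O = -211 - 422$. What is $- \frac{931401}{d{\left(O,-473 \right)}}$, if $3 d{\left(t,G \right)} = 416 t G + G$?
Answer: $- \frac{2794203}{124553671} \approx -0.022434$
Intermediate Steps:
$O = -633$ ($O = -211 - 422 = -633$)
$d{\left(t,G \right)} = \frac{G}{3} + \frac{416 G t}{3}$ ($d{\left(t,G \right)} = \frac{416 t G + G}{3} = \frac{416 G t + G}{3} = \frac{G + 416 G t}{3} = \frac{G}{3} + \frac{416 G t}{3}$)
$- \frac{931401}{d{\left(O,-473 \right)}} = - \frac{931401}{\frac{1}{3} \left(-473\right) \left(1 + 416 \left(-633\right)\right)} = - \frac{931401}{\frac{1}{3} \left(-473\right) \left(1 - 263328\right)} = - \frac{931401}{\frac{1}{3} \left(-473\right) \left(-263327\right)} = - \frac{931401}{\frac{124553671}{3}} = \left(-931401\right) \frac{3}{124553671} = - \frac{2794203}{124553671}$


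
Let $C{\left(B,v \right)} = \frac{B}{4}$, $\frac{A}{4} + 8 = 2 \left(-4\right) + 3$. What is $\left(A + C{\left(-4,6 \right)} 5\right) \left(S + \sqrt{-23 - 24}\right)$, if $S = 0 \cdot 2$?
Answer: $- 57 i \sqrt{47} \approx - 390.77 i$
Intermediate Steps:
$S = 0$
$A = -52$ ($A = -32 + 4 \left(2 \left(-4\right) + 3\right) = -32 + 4 \left(-8 + 3\right) = -32 + 4 \left(-5\right) = -32 - 20 = -52$)
$C{\left(B,v \right)} = \frac{B}{4}$ ($C{\left(B,v \right)} = B \frac{1}{4} = \frac{B}{4}$)
$\left(A + C{\left(-4,6 \right)} 5\right) \left(S + \sqrt{-23 - 24}\right) = \left(-52 + \frac{1}{4} \left(-4\right) 5\right) \left(0 + \sqrt{-23 - 24}\right) = \left(-52 - 5\right) \left(0 + \sqrt{-47}\right) = \left(-52 - 5\right) \left(0 + i \sqrt{47}\right) = - 57 i \sqrt{47}$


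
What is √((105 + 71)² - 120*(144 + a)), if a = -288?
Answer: 8*√754 ≈ 219.67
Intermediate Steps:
√((105 + 71)² - 120*(144 + a)) = √((105 + 71)² - 120*(144 - 288)) = √(176² - 120*(-144)) = √(30976 + 17280) = √48256 = 8*√754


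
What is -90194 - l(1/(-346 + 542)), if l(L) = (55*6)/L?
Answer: -154874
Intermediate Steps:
l(L) = 330/L
-90194 - l(1/(-346 + 542)) = -90194 - 330/(1/(-346 + 542)) = -90194 - 330/(1/196) = -90194 - 330/1/196 = -90194 - 330*196 = -90194 - 1*64680 = -90194 - 64680 = -154874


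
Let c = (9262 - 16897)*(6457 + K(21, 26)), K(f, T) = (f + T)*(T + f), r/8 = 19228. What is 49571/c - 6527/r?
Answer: -219741788537/5088875557920 ≈ -0.043181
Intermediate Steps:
r = 153824 (r = 8*19228 = 153824)
K(f, T) = (T + f)**2 (K(f, T) = (T + f)*(T + f) = (T + f)**2)
c = -66164910 (c = (9262 - 16897)*(6457 + (26 + 21)**2) = -7635*(6457 + 47**2) = -7635*(6457 + 2209) = -7635*8666 = -66164910)
49571/c - 6527/r = 49571/(-66164910) - 6527/153824 = 49571*(-1/66164910) - 6527*1/153824 = -49571/66164910 - 6527/153824 = -219741788537/5088875557920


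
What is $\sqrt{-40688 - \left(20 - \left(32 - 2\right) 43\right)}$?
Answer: $i \sqrt{39418} \approx 198.54 i$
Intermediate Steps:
$\sqrt{-40688 - \left(20 - \left(32 - 2\right) 43\right)} = \sqrt{-40688 + \left(-20 + 30 \cdot 43\right)} = \sqrt{-40688 + \left(-20 + 1290\right)} = \sqrt{-40688 + 1270} = \sqrt{-39418} = i \sqrt{39418}$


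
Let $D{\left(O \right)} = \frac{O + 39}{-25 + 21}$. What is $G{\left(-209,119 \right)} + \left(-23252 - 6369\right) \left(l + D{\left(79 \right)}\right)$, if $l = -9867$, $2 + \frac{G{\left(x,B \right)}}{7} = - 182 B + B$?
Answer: $\frac{585986879}{2} \approx 2.9299 \cdot 10^{8}$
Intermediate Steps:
$G{\left(x,B \right)} = -14 - 1267 B$ ($G{\left(x,B \right)} = -14 + 7 \left(- 182 B + B\right) = -14 + 7 \left(- 181 B\right) = -14 - 1267 B$)
$D{\left(O \right)} = - \frac{39}{4} - \frac{O}{4}$ ($D{\left(O \right)} = \frac{39 + O}{-4} = \left(39 + O\right) \left(- \frac{1}{4}\right) = - \frac{39}{4} - \frac{O}{4}$)
$G{\left(-209,119 \right)} + \left(-23252 - 6369\right) \left(l + D{\left(79 \right)}\right) = \left(-14 - 150773\right) + \left(-23252 - 6369\right) \left(-9867 - \frac{59}{2}\right) = \left(-14 - 150773\right) - 29621 \left(-9867 - \frac{59}{2}\right) = -150787 - 29621 \left(-9867 - \frac{59}{2}\right) = -150787 - - \frac{586288453}{2} = -150787 + \frac{586288453}{2} = \frac{585986879}{2}$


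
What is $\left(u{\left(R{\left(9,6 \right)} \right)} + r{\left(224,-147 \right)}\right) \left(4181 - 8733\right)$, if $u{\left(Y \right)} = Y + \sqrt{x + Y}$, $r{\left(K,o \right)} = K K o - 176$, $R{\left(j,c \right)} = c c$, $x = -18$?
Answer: $33575606624 - 13656 \sqrt{2} \approx 3.3576 \cdot 10^{10}$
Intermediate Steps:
$R{\left(j,c \right)} = c^{2}$
$r{\left(K,o \right)} = -176 + o K^{2}$ ($r{\left(K,o \right)} = K^{2} o - 176 = o K^{2} - 176 = -176 + o K^{2}$)
$u{\left(Y \right)} = Y + \sqrt{-18 + Y}$
$\left(u{\left(R{\left(9,6 \right)} \right)} + r{\left(224,-147 \right)}\right) \left(4181 - 8733\right) = \left(\left(6^{2} + \sqrt{-18 + 6^{2}}\right) - \left(176 + 147 \cdot 224^{2}\right)\right) \left(4181 - 8733\right) = \left(\left(36 + \sqrt{-18 + 36}\right) - 7376048\right) \left(-4552\right) = \left(\left(36 + \sqrt{18}\right) - 7376048\right) \left(-4552\right) = \left(\left(36 + 3 \sqrt{2}\right) - 7376048\right) \left(-4552\right) = \left(-7376012 + 3 \sqrt{2}\right) \left(-4552\right) = 33575606624 - 13656 \sqrt{2}$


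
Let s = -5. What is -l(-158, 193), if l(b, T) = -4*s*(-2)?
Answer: 40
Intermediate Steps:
l(b, T) = -40 (l(b, T) = -4*(-5)*(-2) = 20*(-2) = -40)
-l(-158, 193) = -1*(-40) = 40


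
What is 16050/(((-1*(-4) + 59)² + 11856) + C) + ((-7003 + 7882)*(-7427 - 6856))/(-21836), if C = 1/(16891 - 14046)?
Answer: 283119466222191/491551571668 ≈ 575.97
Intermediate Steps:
C = 1/2845 ≈ 0.00035149
16050/(((-1*(-4) + 59)² + 11856) + C) + ((-7003 + 7882)*(-7427 - 6856))/(-21836) = 16050/(((-1*(-4) + 59)² + 11856) + 1/2845) + ((-7003 + 7882)*(-7427 - 6856))/(-21836) = 16050/(((4 + 59)² + 11856) + 1/2845) + (879*(-14283))*(-1/21836) = 16050/((63² + 11856) + 1/2845) - 12554757*(-1/21836) = 16050/((3969 + 11856) + 1/2845) + 12554757/21836 = 16050/(15825 + 1/2845) + 12554757/21836 = 16050/(45022126/2845) + 12554757/21836 = 16050*(2845/45022126) + 12554757/21836 = 22831125/22511063 + 12554757/21836 = 283119466222191/491551571668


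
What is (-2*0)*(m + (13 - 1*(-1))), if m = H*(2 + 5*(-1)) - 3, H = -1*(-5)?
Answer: 0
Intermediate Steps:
H = 5
m = -18 (m = 5*(2 + 5*(-1)) - 3 = 5*(2 - 5) - 3 = 5*(-3) - 3 = -15 - 3 = -18)
(-2*0)*(m + (13 - 1*(-1))) = (-2*0)*(-18 + (13 - 1*(-1))) = 0*(-18 + (13 + 1)) = 0*(-18 + 14) = 0*(-4) = 0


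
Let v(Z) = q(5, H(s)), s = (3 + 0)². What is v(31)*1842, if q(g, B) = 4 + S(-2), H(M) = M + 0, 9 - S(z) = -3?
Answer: 29472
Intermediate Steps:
s = 9 (s = 3² = 9)
S(z) = 12 (S(z) = 9 - 1*(-3) = 9 + 3 = 12)
H(M) = M
q(g, B) = 16 (q(g, B) = 4 + 12 = 16)
v(Z) = 16
v(31)*1842 = 16*1842 = 29472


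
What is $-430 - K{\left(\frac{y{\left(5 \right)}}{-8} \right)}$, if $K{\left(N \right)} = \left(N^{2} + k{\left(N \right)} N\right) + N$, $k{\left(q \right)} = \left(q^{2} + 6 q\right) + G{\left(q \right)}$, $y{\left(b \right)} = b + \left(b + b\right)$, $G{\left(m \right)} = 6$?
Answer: $- \frac{222665}{512} \approx -434.89$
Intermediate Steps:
$y{\left(b \right)} = 3 b$ ($y{\left(b \right)} = b + 2 b = 3 b$)
$k{\left(q \right)} = 6 + q^{2} + 6 q$ ($k{\left(q \right)} = \left(q^{2} + 6 q\right) + 6 = 6 + q^{2} + 6 q$)
$K{\left(N \right)} = N + N^{2} + N \left(6 + N^{2} + 6 N\right)$ ($K{\left(N \right)} = \left(N^{2} + \left(6 + N^{2} + 6 N\right) N\right) + N = \left(N^{2} + N \left(6 + N^{2} + 6 N\right)\right) + N = N + N^{2} + N \left(6 + N^{2} + 6 N\right)$)
$-430 - K{\left(\frac{y{\left(5 \right)}}{-8} \right)} = -430 - \frac{3 \cdot 5}{-8} \left(7 + \left(\frac{3 \cdot 5}{-8}\right)^{2} + 7 \frac{3 \cdot 5}{-8}\right) = -430 - 15 \left(- \frac{1}{8}\right) \left(7 + \left(15 \left(- \frac{1}{8}\right)\right)^{2} + 7 \cdot 15 \left(- \frac{1}{8}\right)\right) = -430 - - \frac{15 \left(7 + \left(- \frac{15}{8}\right)^{2} + 7 \left(- \frac{15}{8}\right)\right)}{8} = -430 - - \frac{15 \left(7 + \frac{225}{64} - \frac{105}{8}\right)}{8} = -430 - \left(- \frac{15}{8}\right) \left(- \frac{167}{64}\right) = -430 - \frac{2505}{512} = - \frac{222665}{512}$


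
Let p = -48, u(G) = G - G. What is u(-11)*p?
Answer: 0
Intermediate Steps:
u(G) = 0
u(-11)*p = 0*(-48) = 0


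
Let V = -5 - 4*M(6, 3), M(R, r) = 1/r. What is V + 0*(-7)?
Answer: -19/3 ≈ -6.3333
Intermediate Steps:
V = -19/3 (V = -5 - 4/3 = -19/3 ≈ -6.3333)
V + 0*(-7) = -19/3 + 0*(-7) = -19/3 + 0 = -19/3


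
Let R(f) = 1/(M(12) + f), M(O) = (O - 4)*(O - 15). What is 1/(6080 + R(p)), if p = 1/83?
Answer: 1991/12105197 ≈ 0.00016447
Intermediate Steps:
M(O) = (-15 + O)*(-4 + O) (M(O) = (-4 + O)*(-15 + O) = (-15 + O)*(-4 + O))
p = 1/83 ≈ 0.012048
R(f) = 1/(-24 + f) (R(f) = 1/((60 + 12² - 19*12) + f) = 1/((60 + 144 - 228) + f) = 1/(-24 + f))
1/(6080 + R(p)) = 1/(6080 + 1/(-24 + 1/83)) = 1/(6080 + 1/(-1991/83)) = 1/(6080 - 83/1991) = 1/(12105197/1991) = 1991/12105197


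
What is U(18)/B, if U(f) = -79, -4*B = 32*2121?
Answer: 79/16968 ≈ 0.0046558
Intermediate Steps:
B = -16968 (B = -8*2121 = -¼*67872 = -16968)
U(18)/B = -79/(-16968) = -79*(-1/16968) = 79/16968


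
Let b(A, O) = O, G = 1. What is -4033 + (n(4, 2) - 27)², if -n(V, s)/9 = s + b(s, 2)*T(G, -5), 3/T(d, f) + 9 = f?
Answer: -114673/49 ≈ -2340.3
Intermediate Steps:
T(d, f) = 3/(-9 + f)
n(V, s) = 27/7 - 9*s (n(V, s) = -9*(s + 2*(3/(-9 - 5))) = -9*(s + 2*(3/(-14))) = -9*(s + 2*(3*(-1/14))) = -9*(s + 2*(-3/14)) = -9*(s - 3/7) = -9*(-3/7 + s) = 27/7 - 9*s)
-4033 + (n(4, 2) - 27)² = -4033 + ((27/7 - 9*2) - 27)² = -4033 + ((27/7 - 18) - 27)² = -4033 + (-99/7 - 27)² = -4033 + (-288/7)² = -4033 + 82944/49 = -114673/49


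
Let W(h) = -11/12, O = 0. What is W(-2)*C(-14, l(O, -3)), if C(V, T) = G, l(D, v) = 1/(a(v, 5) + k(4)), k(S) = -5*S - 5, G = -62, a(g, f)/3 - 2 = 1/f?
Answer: 341/6 ≈ 56.833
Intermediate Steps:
a(g, f) = 6 + 3/f
k(S) = -5 - 5*S
l(D, v) = -5/92 (l(D, v) = 1/((6 + 3/5) + (-5 - 5*4)) = 1/((6 + 3*(1/5)) + (-5 - 20)) = 1/((6 + 3/5) - 25) = 1/(33/5 - 25) = 1/(-92/5) = -5/92)
C(V, T) = -62
W(h) = -11/12 (W(h) = -11*1/12 = -11/12)
W(-2)*C(-14, l(O, -3)) = -11/12*(-62) = 341/6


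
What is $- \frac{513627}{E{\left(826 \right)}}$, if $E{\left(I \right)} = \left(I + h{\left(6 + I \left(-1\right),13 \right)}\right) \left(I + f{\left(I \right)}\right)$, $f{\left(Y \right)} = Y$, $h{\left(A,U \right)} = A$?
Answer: $- \frac{171209}{3304} \approx -51.819$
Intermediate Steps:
$E{\left(I \right)} = 12 I$ ($E{\left(I \right)} = \left(I + \left(6 + I \left(-1\right)\right)\right) \left(I + I\right) = \left(I - \left(-6 + I\right)\right) 2 I = 6 \cdot 2 I = 12 I$)
$- \frac{513627}{E{\left(826 \right)}} = - \frac{513627}{12 \cdot 826} = - \frac{513627}{9912} = \left(-513627\right) \frac{1}{9912} = - \frac{171209}{3304}$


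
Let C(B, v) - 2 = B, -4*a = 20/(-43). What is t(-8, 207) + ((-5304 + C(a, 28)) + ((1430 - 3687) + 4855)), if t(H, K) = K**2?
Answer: 1726240/43 ≈ 40145.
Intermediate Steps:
a = 5/43 (a = -5/(-43) = -5*(-1)/43 = -1/4*(-20/43) = 5/43 ≈ 0.11628)
C(B, v) = 2 + B
t(-8, 207) + ((-5304 + C(a, 28)) + ((1430 - 3687) + 4855)) = 207**2 + ((-5304 + (2 + 5/43)) + ((1430 - 3687) + 4855)) = 42849 + ((-5304 + 91/43) + (-2257 + 4855)) = 42849 + (-227981/43 + 2598) = 42849 - 116267/43 = 1726240/43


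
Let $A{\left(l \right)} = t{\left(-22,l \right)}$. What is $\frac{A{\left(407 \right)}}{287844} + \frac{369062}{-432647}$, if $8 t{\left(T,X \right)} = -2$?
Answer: $- \frac{424929561959}{498139372272} \approx -0.85303$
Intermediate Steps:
$t{\left(T,X \right)} = - \frac{1}{4}$ ($t{\left(T,X \right)} = \frac{1}{8} \left(-2\right) = - \frac{1}{4}$)
$A{\left(l \right)} = - \frac{1}{4}$
$\frac{A{\left(407 \right)}}{287844} + \frac{369062}{-432647} = - \frac{1}{4 \cdot 287844} + \frac{369062}{-432647} = \left(- \frac{1}{4}\right) \frac{1}{287844} + 369062 \left(- \frac{1}{432647}\right) = - \frac{1}{1151376} - \frac{369062}{432647} = - \frac{424929561959}{498139372272}$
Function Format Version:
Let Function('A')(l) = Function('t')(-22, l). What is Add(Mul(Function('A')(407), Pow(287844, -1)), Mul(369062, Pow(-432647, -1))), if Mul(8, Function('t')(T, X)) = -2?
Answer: Rational(-424929561959, 498139372272) ≈ -0.85303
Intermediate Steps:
Function('t')(T, X) = Rational(-1, 4) (Function('t')(T, X) = Mul(Rational(1, 8), -2) = Rational(-1, 4))
Function('A')(l) = Rational(-1, 4)
Add(Mul(Function('A')(407), Pow(287844, -1)), Mul(369062, Pow(-432647, -1))) = Add(Mul(Rational(-1, 4), Pow(287844, -1)), Mul(369062, Pow(-432647, -1))) = Add(Mul(Rational(-1, 4), Rational(1, 287844)), Mul(369062, Rational(-1, 432647))) = Add(Rational(-1, 1151376), Rational(-369062, 432647)) = Rational(-424929561959, 498139372272)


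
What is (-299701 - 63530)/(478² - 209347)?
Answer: -121077/6379 ≈ -18.981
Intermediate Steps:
(-299701 - 63530)/(478² - 209347) = -363231/(228484 - 209347) = -363231/19137 = -363231*1/19137 = -121077/6379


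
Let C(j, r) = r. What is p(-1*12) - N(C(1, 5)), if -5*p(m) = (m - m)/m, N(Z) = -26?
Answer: 26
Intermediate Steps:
p(m) = 0 (p(m) = -(m - m)/(5*m) = -0/m = -1/5*0 = 0)
p(-1*12) - N(C(1, 5)) = 0 - 1*(-26) = 0 + 26 = 26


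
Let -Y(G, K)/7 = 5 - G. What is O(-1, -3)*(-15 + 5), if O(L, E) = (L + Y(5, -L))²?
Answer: -10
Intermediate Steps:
Y(G, K) = -35 + 7*G (Y(G, K) = -7*(5 - G) = -35 + 7*G)
O(L, E) = L² (O(L, E) = (L + (-35 + 7*5))² = (L + (-35 + 35))² = (L + 0)² = L²)
O(-1, -3)*(-15 + 5) = (-1)²*(-15 + 5) = 1*(-10) = -10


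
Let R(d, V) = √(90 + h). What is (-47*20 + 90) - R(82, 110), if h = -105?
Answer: -850 - I*√15 ≈ -850.0 - 3.873*I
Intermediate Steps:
R(d, V) = I*√15 (R(d, V) = √(90 - 105) = √(-15) = I*√15)
(-47*20 + 90) - R(82, 110) = (-47*20 + 90) - I*√15 = (-940 + 90) - I*√15 = -850 - I*√15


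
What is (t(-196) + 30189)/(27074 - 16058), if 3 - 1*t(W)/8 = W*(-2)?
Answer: 27077/11016 ≈ 2.4580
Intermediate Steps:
t(W) = 24 + 16*W (t(W) = 24 - 8*W*(-2) = 24 - (-16)*W = 24 + 16*W)
(t(-196) + 30189)/(27074 - 16058) = ((24 + 16*(-196)) + 30189)/(27074 - 16058) = ((24 - 3136) + 30189)/11016 = (-3112 + 30189)*(1/11016) = 27077*(1/11016) = 27077/11016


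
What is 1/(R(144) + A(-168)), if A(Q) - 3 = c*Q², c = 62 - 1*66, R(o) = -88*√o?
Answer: -1/113949 ≈ -8.7759e-6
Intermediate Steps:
c = -4 (c = 62 - 66 = -4)
A(Q) = 3 - 4*Q²
1/(R(144) + A(-168)) = 1/(-88*√144 + (3 - 4*(-168)²)) = 1/(-88*12 + (3 - 4*28224)) = 1/(-1056 + (3 - 112896)) = 1/(-1056 - 112893) = 1/(-113949) = -1/113949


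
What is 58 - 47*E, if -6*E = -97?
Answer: -4211/6 ≈ -701.83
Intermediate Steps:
E = 97/6 (E = -⅙*(-97) = 97/6 ≈ 16.167)
58 - 47*E = 58 - 47*97/6 = 58 - 4559/6 = -4211/6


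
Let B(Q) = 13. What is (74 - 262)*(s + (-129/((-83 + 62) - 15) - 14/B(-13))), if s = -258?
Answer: 1873279/39 ≈ 48033.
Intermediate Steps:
(74 - 262)*(s + (-129/((-83 + 62) - 15) - 14/B(-13))) = (74 - 262)*(-258 + (-129/((-83 + 62) - 15) - 14/13)) = -188*(-258 + (-129/(-21 - 15) - 14*1/13)) = -188*(-258 + (-129/(-36) - 14/13)) = -188*(-258 + (-129*(-1/36) - 14/13)) = -188*(-258 + (43/12 - 14/13)) = -188*(-258 + 391/156) = -188*(-39857/156) = 1873279/39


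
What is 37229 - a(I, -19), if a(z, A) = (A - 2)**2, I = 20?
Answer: 36788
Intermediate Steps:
a(z, A) = (-2 + A)**2
37229 - a(I, -19) = 37229 - (-2 - 19)**2 = 37229 - 1*(-21)**2 = 37229 - 1*441 = 37229 - 441 = 36788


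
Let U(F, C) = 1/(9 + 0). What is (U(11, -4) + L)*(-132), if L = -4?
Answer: 1540/3 ≈ 513.33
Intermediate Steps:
U(F, C) = ⅑ (U(F, C) = 1/9 = ⅑)
(U(11, -4) + L)*(-132) = (⅑ - 4)*(-132) = -35/9*(-132) = 1540/3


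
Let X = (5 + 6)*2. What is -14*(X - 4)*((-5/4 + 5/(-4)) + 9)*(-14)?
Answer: 22932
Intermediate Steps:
X = 22 (X = 11*2 = 22)
-14*(X - 4)*((-5/4 + 5/(-4)) + 9)*(-14) = -14*(22 - 4)*((-5/4 + 5/(-4)) + 9)*(-14) = -252*((-5*1/4 + 5*(-1/4)) + 9)*(-14) = -252*((-5/4 - 5/4) + 9)*(-14) = -252*(-5/2 + 9)*(-14) = -252*13/2*(-14) = -14*117*(-14) = -1638*(-14) = 22932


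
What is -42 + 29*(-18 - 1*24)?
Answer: -1260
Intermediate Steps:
-42 + 29*(-18 - 1*24) = -42 + 29*(-18 - 24) = -42 + 29*(-42) = -42 - 1218 = -1260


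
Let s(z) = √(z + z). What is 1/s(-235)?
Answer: -I*√470/470 ≈ -0.046127*I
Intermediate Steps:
s(z) = √2*√z (s(z) = √(2*z) = √2*√z)
1/s(-235) = 1/(√2*√(-235)) = 1/(√2*(I*√235)) = 1/(I*√470) = -I*√470/470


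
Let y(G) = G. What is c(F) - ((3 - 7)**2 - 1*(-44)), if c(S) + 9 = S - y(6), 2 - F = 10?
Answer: -83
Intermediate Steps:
F = -8 (F = 2 - 1*10 = 2 - 10 = -8)
c(S) = -15 + S (c(S) = -9 + (S - 1*6) = -9 + (S - 6) = -9 + (-6 + S) = -15 + S)
c(F) - ((3 - 7)**2 - 1*(-44)) = (-15 - 8) - ((3 - 7)**2 - 1*(-44)) = -23 - ((-4)**2 + 44) = -23 - (16 + 44) = -23 - 1*60 = -23 - 60 = -83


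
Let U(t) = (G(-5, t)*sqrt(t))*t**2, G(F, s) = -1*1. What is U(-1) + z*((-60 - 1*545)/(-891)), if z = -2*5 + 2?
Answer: -440/81 - I ≈ -5.4321 - 1.0*I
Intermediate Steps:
G(F, s) = -1
z = -8 (z = -10 + 2 = -8)
U(t) = -t**(5/2) (U(t) = (-sqrt(t))*t**2 = -t**(5/2))
U(-1) + z*((-60 - 1*545)/(-891)) = -(-1)**(5/2) - 8*(-60 - 1*545)/(-891) = -I - 8*(-60 - 545)*(-1)/891 = -I - (-4840)*(-1)/891 = -I - 8*55/81 = -I - 440/81 = -440/81 - I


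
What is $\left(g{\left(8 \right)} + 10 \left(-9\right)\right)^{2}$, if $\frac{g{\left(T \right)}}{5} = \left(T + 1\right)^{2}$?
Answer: $99225$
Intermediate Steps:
$g{\left(T \right)} = 5 \left(1 + T\right)^{2}$ ($g{\left(T \right)} = 5 \left(T + 1\right)^{2} = 5 \left(1 + T\right)^{2}$)
$\left(g{\left(8 \right)} + 10 \left(-9\right)\right)^{2} = \left(5 \left(1 + 8\right)^{2} + 10 \left(-9\right)\right)^{2} = \left(5 \cdot 9^{2} - 90\right)^{2} = \left(5 \cdot 81 - 90\right)^{2} = \left(405 - 90\right)^{2} = 315^{2} = 99225$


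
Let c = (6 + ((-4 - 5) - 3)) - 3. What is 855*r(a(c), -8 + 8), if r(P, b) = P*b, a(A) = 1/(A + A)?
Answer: 0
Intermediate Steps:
c = -9 (c = (6 + (-9 - 3)) - 3 = (6 - 12) - 3 = -6 - 3 = -9)
a(A) = 1/(2*A)
855*r(a(c), -8 + 8) = 855*(((½)/(-9))*(-8 + 8)) = 855*(((½)*(-⅑))*0) = 855*(-1/18*0) = 855*0 = 0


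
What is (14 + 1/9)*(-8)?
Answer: -1016/9 ≈ -112.89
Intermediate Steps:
(14 + 1/9)*(-8) = (127/9)*(-8) = -1016/9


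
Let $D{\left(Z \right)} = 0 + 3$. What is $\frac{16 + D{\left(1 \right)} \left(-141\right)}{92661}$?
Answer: $- \frac{407}{92661} \approx -0.0043924$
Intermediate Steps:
$D{\left(Z \right)} = 3$
$\frac{16 + D{\left(1 \right)} \left(-141\right)}{92661} = \frac{16 + 3 \left(-141\right)}{92661} = \left(16 - 423\right) \frac{1}{92661} = \left(-407\right) \frac{1}{92661} = - \frac{407}{92661}$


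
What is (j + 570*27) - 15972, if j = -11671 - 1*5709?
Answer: -17962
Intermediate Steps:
j = -17380 (j = -11671 - 5709 = -17380)
(j + 570*27) - 15972 = (-17380 + 570*27) - 15972 = (-17380 + 15390) - 15972 = -1990 - 15972 = -17962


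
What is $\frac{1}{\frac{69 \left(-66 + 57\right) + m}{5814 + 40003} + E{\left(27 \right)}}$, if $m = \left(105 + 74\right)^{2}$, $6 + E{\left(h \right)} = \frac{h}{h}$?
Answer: $- \frac{45817}{197665} \approx -0.23179$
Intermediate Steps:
$E{\left(h \right)} = -5$ ($E{\left(h \right)} = -6 + \frac{h}{h} = -6 + 1 = -5$)
$m = 32041$ ($m = 179^{2} = 32041$)
$\frac{1}{\frac{69 \left(-66 + 57\right) + m}{5814 + 40003} + E{\left(27 \right)}} = \frac{1}{\frac{69 \left(-66 + 57\right) + 32041}{5814 + 40003} - 5} = \frac{1}{\frac{69 \left(-9\right) + 32041}{45817} - 5} = \frac{1}{\left(-621 + 32041\right) \frac{1}{45817} - 5} = \frac{1}{31420 \cdot \frac{1}{45817} - 5} = \frac{1}{\frac{31420}{45817} - 5} = \frac{1}{- \frac{197665}{45817}} = - \frac{45817}{197665}$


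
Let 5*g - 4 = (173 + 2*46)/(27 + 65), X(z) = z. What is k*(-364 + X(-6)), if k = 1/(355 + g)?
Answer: -170200/163933 ≈ -1.0382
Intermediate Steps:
g = 633/460 (g = ⅘ + ((173 + 2*46)/(27 + 65))/5 = ⅘ + ((173 + 92)/92)/5 = ⅘ + (265*(1/92))/5 = ⅘ + (⅕)*(265/92) = ⅘ + 53/92 = 633/460 ≈ 1.3761)
k = 460/163933 (k = 1/(355 + 633/460) = 1/(163933/460) = 460/163933 ≈ 0.0028060)
k*(-364 + X(-6)) = 460*(-364 - 6)/163933 = (460/163933)*(-370) = -170200/163933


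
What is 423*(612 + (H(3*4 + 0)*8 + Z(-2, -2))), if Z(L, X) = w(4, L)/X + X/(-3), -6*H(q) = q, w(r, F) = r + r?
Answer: 250698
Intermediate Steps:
w(r, F) = 2*r
H(q) = -q/6
Z(L, X) = 8/X - X/3 (Z(L, X) = (2*4)/X + X/(-3) = 8/X + X*(-⅓) = 8/X - X/3)
423*(612 + (H(3*4 + 0)*8 + Z(-2, -2))) = 423*(612 + (-(3*4 + 0)/6*8 + (8/(-2) - ⅓*(-2)))) = 423*(612 + (-(12 + 0)/6*8 + (8*(-½) + ⅔))) = 423*(612 + (-⅙*12*8 + (-4 + ⅔))) = 423*(612 + (-2*8 - 10/3)) = 423*(612 + (-16 - 10/3)) = 423*(612 - 58/3) = 423*(1778/3) = 250698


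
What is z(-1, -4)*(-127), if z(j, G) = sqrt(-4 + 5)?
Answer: -127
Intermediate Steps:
z(j, G) = 1 (z(j, G) = sqrt(1) = 1)
z(-1, -4)*(-127) = 1*(-127) = -127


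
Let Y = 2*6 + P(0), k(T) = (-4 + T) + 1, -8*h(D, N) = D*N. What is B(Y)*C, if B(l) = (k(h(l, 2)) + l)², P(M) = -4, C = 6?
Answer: 54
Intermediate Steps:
h(D, N) = -D*N/8
k(T) = -3 + T
Y = 8 (Y = 2*6 - 4 = 12 - 4 = 8)
B(l) = (-3 + 3*l/4)² (B(l) = ((-3 - ⅛*l*2) + l)² = ((-3 - l/4) + l)² = (-3 + 3*l/4)²)
B(Y)*C = (9*(4 - 1*8)²/16)*6 = (9*(4 - 8)²/16)*6 = ((9/16)*(-4)²)*6 = ((9/16)*16)*6 = 9*6 = 54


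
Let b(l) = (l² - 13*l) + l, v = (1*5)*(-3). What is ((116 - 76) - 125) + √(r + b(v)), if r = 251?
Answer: -85 + 4*√41 ≈ -59.388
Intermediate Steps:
v = -15 (v = 5*(-3) = -15)
b(l) = l² - 12*l
((116 - 76) - 125) + √(r + b(v)) = ((116 - 76) - 125) + √(251 - 15*(-12 - 15)) = (40 - 125) + √(251 - 15*(-27)) = -85 + √(251 + 405) = -85 + √656 = -85 + 4*√41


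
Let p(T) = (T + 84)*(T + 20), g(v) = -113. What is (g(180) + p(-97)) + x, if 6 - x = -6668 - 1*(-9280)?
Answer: -1718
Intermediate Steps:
p(T) = (20 + T)*(84 + T) (p(T) = (84 + T)*(20 + T) = (20 + T)*(84 + T))
x = -2606 (x = 6 - (-6668 - 1*(-9280)) = 6 - (-6668 + 9280) = 6 - 1*2612 = 6 - 2612 = -2606)
(g(180) + p(-97)) + x = (-113 + (1680 + (-97)² + 104*(-97))) - 2606 = (-113 + (1680 + 9409 - 10088)) - 2606 = (-113 + 1001) - 2606 = 888 - 2606 = -1718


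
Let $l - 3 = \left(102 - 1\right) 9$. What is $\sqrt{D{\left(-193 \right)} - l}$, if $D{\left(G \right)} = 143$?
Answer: $i \sqrt{769} \approx 27.731 i$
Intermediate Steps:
$l = 912$ ($l = 3 + \left(102 - 1\right) 9 = 3 + 101 \cdot 9 = 3 + 909 = 912$)
$\sqrt{D{\left(-193 \right)} - l} = \sqrt{143 - 912} = \sqrt{-769} = i \sqrt{769}$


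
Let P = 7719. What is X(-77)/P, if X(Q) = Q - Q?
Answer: 0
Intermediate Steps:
X(Q) = 0
X(-77)/P = 0/7719 = 0*(1/7719) = 0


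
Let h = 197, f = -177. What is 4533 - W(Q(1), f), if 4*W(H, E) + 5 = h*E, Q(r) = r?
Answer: 26503/2 ≈ 13252.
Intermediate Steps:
W(H, E) = -5/4 + 197*E/4 (W(H, E) = -5/4 + (197*E)/4 = -5/4 + 197*E/4)
4533 - W(Q(1), f) = 4533 - (-5/4 + (197/4)*(-177)) = 4533 - (-5/4 - 34869/4) = 4533 - 1*(-17437/2) = 4533 + 17437/2 = 26503/2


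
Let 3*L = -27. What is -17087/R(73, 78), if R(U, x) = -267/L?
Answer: -51261/89 ≈ -575.97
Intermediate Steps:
L = -9 (L = (⅓)*(-27) = -9)
R(U, x) = 89/3 (R(U, x) = -267/(-9) = -267*(-⅑) = 89/3)
-17087/R(73, 78) = -17087/89/3 = -17087*3/89 = -51261/89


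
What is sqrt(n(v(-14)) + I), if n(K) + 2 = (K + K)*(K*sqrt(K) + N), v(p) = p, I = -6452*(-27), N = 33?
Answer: sqrt(173278 + 392*I*sqrt(14)) ≈ 416.27 + 1.762*I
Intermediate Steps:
I = 174204
n(K) = -2 + 2*K*(33 + K**(3/2)) (n(K) = -2 + (K + K)*(K*sqrt(K) + 33) = -2 + (2*K)*(K**(3/2) + 33) = -2 + (2*K)*(33 + K**(3/2)) = -2 + 2*K*(33 + K**(3/2)))
sqrt(n(v(-14)) + I) = sqrt((-2 + 2*(-14)**(5/2) + 66*(-14)) + 174204) = sqrt((-2 + 2*(196*I*sqrt(14)) - 924) + 174204) = sqrt((-2 + 392*I*sqrt(14) - 924) + 174204) = sqrt((-926 + 392*I*sqrt(14)) + 174204) = sqrt(173278 + 392*I*sqrt(14))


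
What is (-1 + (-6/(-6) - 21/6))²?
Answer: 49/4 ≈ 12.250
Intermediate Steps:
(-1 + (-6/(-6) - 21/6))² = (-1 + (-6*(-⅙) - 21*⅙))² = (-1 + (1 - 7/2))² = (-1 - 5/2)² = (-7/2)² = 49/4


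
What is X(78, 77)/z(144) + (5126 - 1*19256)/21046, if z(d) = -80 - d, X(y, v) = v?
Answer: -341833/336736 ≈ -1.0151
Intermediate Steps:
X(78, 77)/z(144) + (5126 - 1*19256)/21046 = 77/(-80 - 1*144) + (5126 - 1*19256)/21046 = 77/(-80 - 144) + (5126 - 19256)*(1/21046) = 77/(-224) - 14130*1/21046 = 77*(-1/224) - 7065/10523 = -11/32 - 7065/10523 = -341833/336736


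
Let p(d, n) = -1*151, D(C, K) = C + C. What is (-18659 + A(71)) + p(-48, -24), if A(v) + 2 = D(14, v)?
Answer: -18784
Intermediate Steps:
D(C, K) = 2*C
A(v) = 26 (A(v) = -2 + 2*14 = -2 + 28 = 26)
p(d, n) = -151
(-18659 + A(71)) + p(-48, -24) = (-18659 + 26) - 151 = -18633 - 151 = -18784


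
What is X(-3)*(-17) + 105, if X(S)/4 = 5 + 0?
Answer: -235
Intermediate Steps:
X(S) = 20 (X(S) = 4*(5 + 0) = 4*5 = 20)
X(-3)*(-17) + 105 = 20*(-17) + 105 = -340 + 105 = -235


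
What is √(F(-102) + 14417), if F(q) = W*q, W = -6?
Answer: √15029 ≈ 122.59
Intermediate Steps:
F(q) = -6*q
√(F(-102) + 14417) = √(-6*(-102) + 14417) = √(612 + 14417) = √15029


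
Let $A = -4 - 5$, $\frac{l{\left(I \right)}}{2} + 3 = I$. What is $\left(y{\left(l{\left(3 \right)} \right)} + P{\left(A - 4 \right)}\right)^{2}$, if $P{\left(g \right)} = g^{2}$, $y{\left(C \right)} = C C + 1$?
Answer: $28900$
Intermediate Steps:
$l{\left(I \right)} = -6 + 2 I$
$A = -9$ ($A = -4 - 5 = -9$)
$y{\left(C \right)} = 1 + C^{2}$ ($y{\left(C \right)} = C^{2} + 1 = 1 + C^{2}$)
$\left(y{\left(l{\left(3 \right)} \right)} + P{\left(A - 4 \right)}\right)^{2} = \left(\left(1 + \left(-6 + 2 \cdot 3\right)^{2}\right) + \left(-9 - 4\right)^{2}\right)^{2} = \left(\left(1 + \left(-6 + 6\right)^{2}\right) + \left(-13\right)^{2}\right)^{2} = \left(\left(1 + 0^{2}\right) + 169\right)^{2} = \left(\left(1 + 0\right) + 169\right)^{2} = \left(1 + 169\right)^{2} = 170^{2} = 28900$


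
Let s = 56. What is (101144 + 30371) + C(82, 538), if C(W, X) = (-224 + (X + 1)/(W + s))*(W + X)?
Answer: -341095/69 ≈ -4943.4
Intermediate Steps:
C(W, X) = (-224 + (1 + X)/(56 + W))*(W + X) (C(W, X) = (-224 + (X + 1)/(W + 56))*(W + X) = (-224 + (1 + X)/(56 + W))*(W + X))
(101144 + 30371) + C(82, 538) = (101144 + 30371) + (538**2 - 12543*82 - 12543*538 - 224*82**2 - 223*82*538)/(56 + 82) = 131515 + (289444 - 1028526 - 6748134 - 224*6724 - 9837868)/138 = 131515 + (289444 - 1028526 - 6748134 - 1506176 - 9837868)/138 = 131515 + (1/138)*(-18831260) = 131515 - 9415630/69 = -341095/69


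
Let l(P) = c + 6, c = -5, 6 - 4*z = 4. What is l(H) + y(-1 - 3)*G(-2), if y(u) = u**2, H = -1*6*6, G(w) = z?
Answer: 9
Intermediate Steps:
z = 1/2 (z = 3/2 - 1/4*4 = 3/2 - 1 = 1/2 ≈ 0.50000)
G(w) = 1/2
H = -36 (H = -6*6 = -36)
l(P) = 1 (l(P) = -5 + 6 = 1)
l(H) + y(-1 - 3)*G(-2) = 1 + (-1 - 3)**2*(1/2) = 1 + (-4)**2*(1/2) = 1 + 16*(1/2) = 1 + 8 = 9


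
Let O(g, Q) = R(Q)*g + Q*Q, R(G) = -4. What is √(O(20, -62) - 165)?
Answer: √3599 ≈ 59.992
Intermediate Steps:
O(g, Q) = Q² - 4*g (O(g, Q) = -4*g + Q*Q = -4*g + Q² = Q² - 4*g)
√(O(20, -62) - 165) = √(((-62)² - 4*20) - 165) = √((3844 - 80) - 165) = √(3764 - 165) = √3599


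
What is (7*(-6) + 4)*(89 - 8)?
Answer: -3078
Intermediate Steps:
(7*(-6) + 4)*(89 - 8) = (-42 + 4)*81 = -38*81 = -3078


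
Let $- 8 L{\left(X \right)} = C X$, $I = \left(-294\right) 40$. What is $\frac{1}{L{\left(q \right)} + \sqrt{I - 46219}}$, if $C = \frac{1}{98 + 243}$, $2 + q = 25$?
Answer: $- \frac{62744}{431478790865} - \frac{7441984 i \sqrt{57979}}{431478790865} \approx -1.4542 \cdot 10^{-7} - 0.004153 i$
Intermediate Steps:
$q = 23$ ($q = -2 + 25 = 23$)
$C = \frac{1}{341} \approx 0.0029326$
$I = -11760$
$L{\left(X \right)} = - \frac{X}{2728}$ ($L{\left(X \right)} = - \frac{\frac{1}{341} X}{8} = - \frac{X}{2728}$)
$\frac{1}{L{\left(q \right)} + \sqrt{I - 46219}} = \frac{1}{\left(- \frac{1}{2728}\right) 23 + \sqrt{-11760 - 46219}} = \frac{1}{- \frac{23}{2728} + \sqrt{-57979}} = \frac{1}{- \frac{23}{2728} + i \sqrt{57979}}$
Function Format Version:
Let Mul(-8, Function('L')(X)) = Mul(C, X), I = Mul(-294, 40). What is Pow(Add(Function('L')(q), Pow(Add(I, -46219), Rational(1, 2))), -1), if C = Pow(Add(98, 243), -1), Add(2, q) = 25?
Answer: Add(Rational(-62744, 431478790865), Mul(Rational(-7441984, 431478790865), I, Pow(57979, Rational(1, 2)))) ≈ Add(-1.4542e-7, Mul(-0.0041530, I))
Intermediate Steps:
q = 23 (q = Add(-2, 25) = 23)
C = Rational(1, 341) (C = Pow(341, -1) = Rational(1, 341) ≈ 0.0029326)
I = -11760
Function('L')(X) = Mul(Rational(-1, 2728), X) (Function('L')(X) = Mul(Rational(-1, 8), Mul(Rational(1, 341), X)) = Mul(Rational(-1, 2728), X))
Pow(Add(Function('L')(q), Pow(Add(I, -46219), Rational(1, 2))), -1) = Pow(Add(Mul(Rational(-1, 2728), 23), Pow(Add(-11760, -46219), Rational(1, 2))), -1) = Pow(Add(Rational(-23, 2728), Pow(-57979, Rational(1, 2))), -1) = Pow(Add(Rational(-23, 2728), Mul(I, Pow(57979, Rational(1, 2)))), -1)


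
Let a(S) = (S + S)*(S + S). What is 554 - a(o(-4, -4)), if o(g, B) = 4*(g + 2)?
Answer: 298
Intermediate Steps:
o(g, B) = 8 + 4*g (o(g, B) = 4*(2 + g) = 8 + 4*g)
a(S) = 4*S² (a(S) = (2*S)*(2*S) = 4*S²)
554 - a(o(-4, -4)) = 554 - 4*(8 + 4*(-4))² = 554 - 4*(8 - 16)² = 554 - 4*(-8)² = 554 - 4*64 = 554 - 1*256 = 554 - 256 = 298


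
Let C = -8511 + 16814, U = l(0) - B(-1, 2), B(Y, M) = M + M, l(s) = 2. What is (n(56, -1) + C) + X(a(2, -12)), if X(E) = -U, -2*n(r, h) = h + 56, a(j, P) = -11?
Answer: 16555/2 ≈ 8277.5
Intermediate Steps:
B(Y, M) = 2*M
n(r, h) = -28 - h/2 (n(r, h) = -(h + 56)/2 = -(56 + h)/2 = -28 - h/2)
U = -2 (U = 2 - 2*2 = 2 - 1*4 = 2 - 4 = -2)
X(E) = 2 (X(E) = -1*(-2) = 2)
C = 8303
(n(56, -1) + C) + X(a(2, -12)) = ((-28 - ½*(-1)) + 8303) + 2 = ((-28 + ½) + 8303) + 2 = (-55/2 + 8303) + 2 = 16551/2 + 2 = 16555/2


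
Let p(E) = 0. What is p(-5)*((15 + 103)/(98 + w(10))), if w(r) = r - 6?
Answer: 0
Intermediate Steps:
w(r) = -6 + r
p(-5)*((15 + 103)/(98 + w(10))) = 0*((15 + 103)/(98 + (-6 + 10))) = 0*(118/(98 + 4)) = 0*(118/102) = 0*(118*(1/102)) = 0*(59/51) = 0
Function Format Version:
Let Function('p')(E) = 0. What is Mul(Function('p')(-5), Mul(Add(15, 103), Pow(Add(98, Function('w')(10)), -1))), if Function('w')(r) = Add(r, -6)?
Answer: 0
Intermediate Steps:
Function('w')(r) = Add(-6, r)
Mul(Function('p')(-5), Mul(Add(15, 103), Pow(Add(98, Function('w')(10)), -1))) = Mul(0, Mul(Add(15, 103), Pow(Add(98, Add(-6, 10)), -1))) = Mul(0, Mul(118, Pow(Add(98, 4), -1))) = Mul(0, Mul(118, Pow(102, -1))) = Mul(0, Mul(118, Rational(1, 102))) = Mul(0, Rational(59, 51)) = 0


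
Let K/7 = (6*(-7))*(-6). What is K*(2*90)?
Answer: 317520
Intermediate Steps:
K = 1764 (K = 7*((6*(-7))*(-6)) = 7*(-42*(-6)) = 7*252 = 1764)
K*(2*90) = 1764*(2*90) = 1764*180 = 317520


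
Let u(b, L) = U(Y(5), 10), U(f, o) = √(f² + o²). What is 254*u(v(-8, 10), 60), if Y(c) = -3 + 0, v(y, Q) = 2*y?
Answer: 254*√109 ≈ 2651.8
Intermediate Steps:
Y(c) = -3
u(b, L) = √109 (u(b, L) = √((-3)² + 10²) = √(9 + 100) = √109)
254*u(v(-8, 10), 60) = 254*√109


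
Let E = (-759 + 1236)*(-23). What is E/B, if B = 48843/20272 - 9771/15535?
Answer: -1151682626640/186899431 ≈ -6162.0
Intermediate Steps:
B = 560698293/314925520 (B = 48843*(1/20272) - 9771*1/15535 = 48843/20272 - 9771/15535 = 560698293/314925520 ≈ 1.7804)
E = -10971 (E = 477*(-23) = -10971)
E/B = -10971/560698293/314925520 = -10971*314925520/560698293 = -1151682626640/186899431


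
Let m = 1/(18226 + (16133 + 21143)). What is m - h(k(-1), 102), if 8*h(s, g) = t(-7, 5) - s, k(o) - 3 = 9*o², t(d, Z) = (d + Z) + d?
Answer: 582775/222008 ≈ 2.6250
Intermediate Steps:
t(d, Z) = Z + 2*d (t(d, Z) = (Z + d) + d = Z + 2*d)
m = 1/55502 (m = 1/(18226 + 37276) = 1/55502 ≈ 1.8017e-5)
k(o) = 3 + 9*o²
h(s, g) = -9/8 - s/8 (h(s, g) = ((5 + 2*(-7)) - s)/8 = ((5 - 14) - s)/8 = (-9 - s)/8 = -9/8 - s/8)
m - h(k(-1), 102) = 1/55502 - (-9/8 - (3 + 9*(-1)²)/8) = 1/55502 - (-9/8 - (3 + 9*1)/8) = 1/55502 - (-9/8 - (3 + 9)/8) = 1/55502 - (-9/8 - ⅛*12) = 1/55502 - (-9/8 - 3/2) = 1/55502 - 1*(-21/8) = 1/55502 + 21/8 = 582775/222008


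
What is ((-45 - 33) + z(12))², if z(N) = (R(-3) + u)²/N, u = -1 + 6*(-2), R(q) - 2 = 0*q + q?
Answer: 34225/9 ≈ 3802.8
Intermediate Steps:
R(q) = 2 + q (R(q) = 2 + (0*q + q) = 2 + (0 + q) = 2 + q)
u = -13 (u = -1 - 12 = -13)
z(N) = 196/N (z(N) = ((2 - 3) - 13)²/N = (-1 - 13)²/N = (-14)²/N = 196/N)
((-45 - 33) + z(12))² = ((-45 - 33) + 196/12)² = (-78 + 196*(1/12))² = (-78 + 49/3)² = (-185/3)² = 34225/9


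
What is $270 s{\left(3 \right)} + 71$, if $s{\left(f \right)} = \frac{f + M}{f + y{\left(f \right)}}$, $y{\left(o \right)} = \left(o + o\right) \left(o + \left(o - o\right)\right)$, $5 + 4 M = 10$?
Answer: $\frac{1759}{14} \approx 125.64$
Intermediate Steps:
$M = \frac{5}{4}$ ($M = - \frac{5}{4} + \frac{1}{4} \cdot 10 = - \frac{5}{4} + \frac{5}{2} = \frac{5}{4} \approx 1.25$)
$y{\left(o \right)} = 2 o^{2}$ ($y{\left(o \right)} = 2 o \left(o + 0\right) = 2 o o = 2 o^{2}$)
$s{\left(f \right)} = \frac{\frac{5}{4} + f}{f + 2 f^{2}}$ ($s{\left(f \right)} = \frac{f + \frac{5}{4}}{f + 2 f^{2}} = \frac{\frac{5}{4} + f}{f + 2 f^{2}}$)
$270 s{\left(3 \right)} + 71 = 270 \frac{\frac{5}{4} + 3}{3 \left(1 + 2 \cdot 3\right)} + 71 = 270 \cdot \frac{1}{3} \frac{1}{1 + 6} \cdot \frac{17}{4} + 71 = 270 \cdot \frac{1}{3} \cdot \frac{1}{7} \cdot \frac{17}{4} + 71 = 270 \cdot \frac{17}{84} + 71 = \frac{765}{14} + 71 = \frac{1759}{14}$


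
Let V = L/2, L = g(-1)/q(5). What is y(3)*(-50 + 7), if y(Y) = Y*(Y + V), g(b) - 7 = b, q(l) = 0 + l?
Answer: -2322/5 ≈ -464.40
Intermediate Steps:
q(l) = l
g(b) = 7 + b
L = 6/5 (L = (7 - 1)/5 = 6*(1/5) = 6/5 ≈ 1.2000)
V = 3/5 (V = (6/5)/2 = (6/5)*(1/2) = 3/5 ≈ 0.60000)
y(Y) = Y*(3/5 + Y) (y(Y) = Y*(Y + 3/5) = Y*(3/5 + Y))
y(3)*(-50 + 7) = ((1/5)*3*(3 + 5*3))*(-50 + 7) = ((1/5)*3*(3 + 15))*(-43) = ((1/5)*3*18)*(-43) = (54/5)*(-43) = -2322/5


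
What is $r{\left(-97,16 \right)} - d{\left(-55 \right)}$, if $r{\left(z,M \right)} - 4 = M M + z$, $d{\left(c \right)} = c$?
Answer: $218$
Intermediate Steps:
$r{\left(z,M \right)} = 4 + z + M^{2}$ ($r{\left(z,M \right)} = 4 + \left(M M + z\right) = 4 + \left(M^{2} + z\right) = 4 + \left(z + M^{2}\right) = 4 + z + M^{2}$)
$r{\left(-97,16 \right)} - d{\left(-55 \right)} = \left(4 - 97 + 16^{2}\right) - -55 = \left(4 - 97 + 256\right) + 55 = 163 + 55 = 218$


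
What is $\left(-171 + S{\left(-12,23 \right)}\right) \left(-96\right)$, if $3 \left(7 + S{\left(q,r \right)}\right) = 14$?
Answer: $16640$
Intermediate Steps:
$S{\left(q,r \right)} = - \frac{7}{3}$ ($S{\left(q,r \right)} = -7 + \frac{1}{3} \cdot 14 = -7 + \frac{14}{3} = - \frac{7}{3}$)
$\left(-171 + S{\left(-12,23 \right)}\right) \left(-96\right) = \left(-171 - \frac{7}{3}\right) \left(-96\right) = \left(- \frac{520}{3}\right) \left(-96\right) = 16640$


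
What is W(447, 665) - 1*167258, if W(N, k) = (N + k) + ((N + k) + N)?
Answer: -164587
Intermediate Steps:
W(N, k) = 2*k + 3*N (W(N, k) = (N + k) + (k + 2*N) = 2*k + 3*N)
W(447, 665) - 1*167258 = (2*665 + 3*447) - 1*167258 = (1330 + 1341) - 167258 = 2671 - 167258 = -164587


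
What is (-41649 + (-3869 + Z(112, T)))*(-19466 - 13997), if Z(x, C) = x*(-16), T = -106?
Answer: 1583134530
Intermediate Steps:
Z(x, C) = -16*x
(-41649 + (-3869 + Z(112, T)))*(-19466 - 13997) = (-41649 + (-3869 - 16*112))*(-19466 - 13997) = (-41649 + (-3869 - 1792))*(-33463) = (-41649 - 5661)*(-33463) = -47310*(-33463) = 1583134530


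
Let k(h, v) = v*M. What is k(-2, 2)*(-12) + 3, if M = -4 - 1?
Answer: 123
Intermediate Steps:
M = -5
k(h, v) = -5*v (k(h, v) = v*(-5) = -5*v)
k(-2, 2)*(-12) + 3 = -5*2*(-12) + 3 = -10*(-12) + 3 = 120 + 3 = 123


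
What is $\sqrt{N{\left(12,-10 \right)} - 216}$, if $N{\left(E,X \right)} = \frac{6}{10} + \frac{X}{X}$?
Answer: $\frac{4 i \sqrt{335}}{5} \approx 14.642 i$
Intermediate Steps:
$N{\left(E,X \right)} = \frac{8}{5}$ ($N{\left(E,X \right)} = 6 \cdot \frac{1}{10} + 1 = \frac{3}{5} + 1 = \frac{8}{5}$)
$\sqrt{N{\left(12,-10 \right)} - 216} = \sqrt{\frac{8}{5} - 216} = \sqrt{- \frac{1072}{5}} = \frac{4 i \sqrt{335}}{5}$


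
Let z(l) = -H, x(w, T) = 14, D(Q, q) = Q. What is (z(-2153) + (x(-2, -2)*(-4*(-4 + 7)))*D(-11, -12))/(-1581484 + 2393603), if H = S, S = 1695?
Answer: 153/812119 ≈ 0.00018840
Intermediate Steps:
H = 1695
z(l) = -1695 (z(l) = -1*1695 = -1695)
(z(-2153) + (x(-2, -2)*(-4*(-4 + 7)))*D(-11, -12))/(-1581484 + 2393603) = (-1695 + (14*(-4*(-4 + 7)))*(-11))/(-1581484 + 2393603) = (-1695 + (14*(-4*3))*(-11))/812119 = (-1695 + (14*(-12))*(-11))*(1/812119) = (-1695 - 168*(-11))*(1/812119) = (-1695 + 1848)*(1/812119) = 153*(1/812119) = 153/812119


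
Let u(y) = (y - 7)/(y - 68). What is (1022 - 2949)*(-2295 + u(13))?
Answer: 243247137/55 ≈ 4.4227e+6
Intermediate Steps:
u(y) = (-7 + y)/(-68 + y)
(1022 - 2949)*(-2295 + u(13)) = (1022 - 2949)*(-2295 + (-7 + 13)/(-68 + 13)) = -1927*(-2295 + 6/(-55)) = -1927*(-2295 - 1/55*6) = -1927*(-2295 - 6/55) = -1927*(-126231/55) = 243247137/55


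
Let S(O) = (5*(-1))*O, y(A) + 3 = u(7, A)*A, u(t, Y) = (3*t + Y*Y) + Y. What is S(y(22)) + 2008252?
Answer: 1950297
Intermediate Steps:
u(t, Y) = Y + Y**2 + 3*t (u(t, Y) = (3*t + Y**2) + Y = (Y**2 + 3*t) + Y = Y + Y**2 + 3*t)
y(A) = -3 + A*(21 + A + A**2) (y(A) = -3 + (A + A**2 + 3*7)*A = -3 + (A + A**2 + 21)*A = -3 + (21 + A + A**2)*A = -3 + A*(21 + A + A**2))
S(O) = -5*O
S(y(22)) + 2008252 = -5*(-3 + 22*(21 + 22 + 22**2)) + 2008252 = -5*(-3 + 22*(21 + 22 + 484)) + 2008252 = -5*(-3 + 22*527) + 2008252 = -5*(-3 + 11594) + 2008252 = -5*11591 + 2008252 = -57955 + 2008252 = 1950297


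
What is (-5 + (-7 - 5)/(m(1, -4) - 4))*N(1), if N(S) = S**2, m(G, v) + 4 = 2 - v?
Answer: 1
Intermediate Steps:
m(G, v) = -2 - v (m(G, v) = -4 + (2 - v) = -2 - v)
(-5 + (-7 - 5)/(m(1, -4) - 4))*N(1) = (-5 + (-7 - 5)/((-2 - 1*(-4)) - 4))*1**2 = (-5 - 12/((-2 + 4) - 4))*1 = (-5 - 12/(2 - 4))*1 = (-5 - 12/(-2))*1 = (-5 - 12*(-1/2))*1 = (-5 + 6)*1 = 1*1 = 1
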